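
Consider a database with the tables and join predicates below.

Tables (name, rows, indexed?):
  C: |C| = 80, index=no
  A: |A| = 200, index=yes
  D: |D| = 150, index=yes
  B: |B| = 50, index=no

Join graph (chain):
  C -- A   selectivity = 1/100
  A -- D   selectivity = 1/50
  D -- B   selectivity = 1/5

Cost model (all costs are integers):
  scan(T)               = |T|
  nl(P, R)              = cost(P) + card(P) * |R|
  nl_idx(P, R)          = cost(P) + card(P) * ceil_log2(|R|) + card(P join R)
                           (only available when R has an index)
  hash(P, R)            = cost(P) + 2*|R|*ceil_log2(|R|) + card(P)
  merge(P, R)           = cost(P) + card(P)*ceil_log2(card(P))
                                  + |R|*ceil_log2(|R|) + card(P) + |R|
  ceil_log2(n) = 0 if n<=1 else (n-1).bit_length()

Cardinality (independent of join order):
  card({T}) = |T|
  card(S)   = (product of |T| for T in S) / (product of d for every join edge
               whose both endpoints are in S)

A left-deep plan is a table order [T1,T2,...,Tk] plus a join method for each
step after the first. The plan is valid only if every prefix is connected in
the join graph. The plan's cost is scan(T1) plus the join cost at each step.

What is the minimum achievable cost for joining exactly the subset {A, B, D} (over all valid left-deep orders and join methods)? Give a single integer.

3150

Selinger DP over subsets of {A,B,D}:
  {A}: scan cost=200, card=200
  {D}: scan cost=150, card=150
  {B}: scan cost=50, card=50
  {AD}: card=600; try (A,nl_idx)→1950, (D,nl_idx)→2400, (D,hash)→2800, (A,merge)→3300, (D,merge)→3350, (A,hash)→3500 …(+2); best=1950 via (A,nl_idx)
  {BD}: card=1500; try (B,hash)→900, (D,merge)→1750, (B,merge)→1850, (D,nl_idx)→1950, (D,hash)→2500, (D,nl)→7550 …(+1); best=900 via (B,hash)
  {ABD}: card=6000; try (B,hash)→3150, (A,hash)→5600, (B,merge)→8900, (A,nl_idx)→18900, (A,merge)→20700, (B,nl)→31950 …(+1); best=3150 via (B,hash)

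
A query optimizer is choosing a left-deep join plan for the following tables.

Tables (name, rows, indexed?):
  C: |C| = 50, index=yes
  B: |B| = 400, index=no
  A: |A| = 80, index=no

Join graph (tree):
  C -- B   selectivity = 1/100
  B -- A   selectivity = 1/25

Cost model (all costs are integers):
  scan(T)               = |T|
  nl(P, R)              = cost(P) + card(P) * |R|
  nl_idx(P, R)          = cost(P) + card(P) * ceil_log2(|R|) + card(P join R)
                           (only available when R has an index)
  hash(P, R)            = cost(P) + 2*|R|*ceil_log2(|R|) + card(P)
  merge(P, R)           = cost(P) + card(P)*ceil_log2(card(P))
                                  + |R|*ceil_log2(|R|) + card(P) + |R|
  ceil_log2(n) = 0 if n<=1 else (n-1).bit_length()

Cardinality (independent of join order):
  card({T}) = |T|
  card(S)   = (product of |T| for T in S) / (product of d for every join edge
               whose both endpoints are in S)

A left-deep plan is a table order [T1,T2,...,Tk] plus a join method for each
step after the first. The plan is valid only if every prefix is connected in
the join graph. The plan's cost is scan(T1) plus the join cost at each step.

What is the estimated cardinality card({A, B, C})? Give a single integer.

Tables in S: A(80), B(400), C(50)
Edges inside S: C-B(d=100), B-A(d=25)
numerator = 80 * 400 * 50 = 1600000
denominator = 100 * 25 = 2500
card(S) = 1600000 / 2500 = 640

640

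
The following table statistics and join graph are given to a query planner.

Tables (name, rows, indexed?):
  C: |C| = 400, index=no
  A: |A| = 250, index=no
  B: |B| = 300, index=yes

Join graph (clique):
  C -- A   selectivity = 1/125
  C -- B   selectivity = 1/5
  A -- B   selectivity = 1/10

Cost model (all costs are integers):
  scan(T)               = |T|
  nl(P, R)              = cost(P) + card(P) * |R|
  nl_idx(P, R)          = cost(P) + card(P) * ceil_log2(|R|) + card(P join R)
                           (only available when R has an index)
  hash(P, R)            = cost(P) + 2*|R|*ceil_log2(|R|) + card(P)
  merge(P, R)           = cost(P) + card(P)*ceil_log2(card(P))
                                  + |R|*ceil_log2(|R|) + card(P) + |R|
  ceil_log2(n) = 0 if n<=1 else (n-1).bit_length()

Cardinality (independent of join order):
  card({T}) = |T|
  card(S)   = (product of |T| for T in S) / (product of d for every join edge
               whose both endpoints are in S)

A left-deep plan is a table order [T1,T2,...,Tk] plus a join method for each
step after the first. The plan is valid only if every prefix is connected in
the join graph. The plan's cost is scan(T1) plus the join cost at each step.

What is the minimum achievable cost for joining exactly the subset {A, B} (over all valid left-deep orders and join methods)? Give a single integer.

Selinger DP over subsets of {A,B}:
  {A}: scan cost=250, card=250
  {B}: scan cost=300, card=300
  {AB}: card=7500; try (A,hash)→4600, (B,merge)→5500, (A,merge)→5550, (B,hash)→5900, (B,nl_idx)→10000, (B,nl)→75250 …(+1); best=4600 via (A,hash)

4600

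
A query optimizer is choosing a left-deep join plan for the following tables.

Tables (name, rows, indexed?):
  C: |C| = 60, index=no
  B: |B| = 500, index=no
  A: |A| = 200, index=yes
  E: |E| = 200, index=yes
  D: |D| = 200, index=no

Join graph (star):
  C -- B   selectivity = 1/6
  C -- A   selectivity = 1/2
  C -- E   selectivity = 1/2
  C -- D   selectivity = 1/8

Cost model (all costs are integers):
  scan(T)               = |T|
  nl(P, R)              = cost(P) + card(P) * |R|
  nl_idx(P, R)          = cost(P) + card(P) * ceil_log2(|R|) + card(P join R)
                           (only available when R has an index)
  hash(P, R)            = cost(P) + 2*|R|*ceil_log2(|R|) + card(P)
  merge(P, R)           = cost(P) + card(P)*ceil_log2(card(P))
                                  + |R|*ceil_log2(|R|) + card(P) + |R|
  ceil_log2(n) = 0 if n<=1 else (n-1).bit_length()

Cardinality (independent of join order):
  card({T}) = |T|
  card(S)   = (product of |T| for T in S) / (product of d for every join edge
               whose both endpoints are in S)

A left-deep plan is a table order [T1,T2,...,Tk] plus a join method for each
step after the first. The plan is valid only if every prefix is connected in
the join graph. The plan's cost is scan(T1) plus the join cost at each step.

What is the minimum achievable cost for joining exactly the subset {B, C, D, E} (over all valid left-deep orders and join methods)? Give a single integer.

138120

Selinger DP over subsets of {B,C,D,E}:
  {C}: scan cost=60, card=60
  {B}: scan cost=500, card=500
  {E}: scan cost=200, card=200
  {D}: scan cost=200, card=200
  {BC}: card=5000; try (C,hash)→1720, (B,merge)→5480, (C,merge)→5920, (B,hash)→9120, (B,nl)→30060, (C,nl)→30500; best=1720 via (C,hash)
  {CE}: card=6000; try (C,hash)→1120, (E,merge)→2280, (C,merge)→2420, (E,hash)→3320, (E,nl_idx)→6540, (E,nl)→12060 …(+1); best=1120 via (C,hash)
  {CD}: card=1500; try (C,hash)→1120, (D,merge)→2280, (C,merge)→2420, (D,hash)→3320, (D,nl)→12060, (C,nl)→12200; best=1120 via (C,hash)
  {BCE}: card=500000; try (E,hash)→9920, (B,hash)→16120, (E,merge)→73520, (B,merge)→90120, (E,nl_idx)→541720, (E,nl)→1001720 …(+1); best=9920 via (E,hash)
  {BCD}: card=125000; try (D,hash)→9920, (B,hash)→11620, (B,merge)→24120, (D,merge)→73520, (B,nl)→751120, (D,nl)→1001720; best=9920 via (D,hash)
  {CDE}: card=150000; try (E,hash)→5820, (D,hash)→10320, (E,merge)→20920, (D,merge)→86920, (E,nl_idx)→163120, (E,nl)→301120 …(+1); best=5820 via (E,hash)
  {BCDE}: card=12500000; try (E,hash)→138120, (B,hash)→164820, (D,hash)→513120, (E,merge)→2261720, (B,merge)→2860820, (D,merge)→10011720 …(+4); best=138120 via (E,hash)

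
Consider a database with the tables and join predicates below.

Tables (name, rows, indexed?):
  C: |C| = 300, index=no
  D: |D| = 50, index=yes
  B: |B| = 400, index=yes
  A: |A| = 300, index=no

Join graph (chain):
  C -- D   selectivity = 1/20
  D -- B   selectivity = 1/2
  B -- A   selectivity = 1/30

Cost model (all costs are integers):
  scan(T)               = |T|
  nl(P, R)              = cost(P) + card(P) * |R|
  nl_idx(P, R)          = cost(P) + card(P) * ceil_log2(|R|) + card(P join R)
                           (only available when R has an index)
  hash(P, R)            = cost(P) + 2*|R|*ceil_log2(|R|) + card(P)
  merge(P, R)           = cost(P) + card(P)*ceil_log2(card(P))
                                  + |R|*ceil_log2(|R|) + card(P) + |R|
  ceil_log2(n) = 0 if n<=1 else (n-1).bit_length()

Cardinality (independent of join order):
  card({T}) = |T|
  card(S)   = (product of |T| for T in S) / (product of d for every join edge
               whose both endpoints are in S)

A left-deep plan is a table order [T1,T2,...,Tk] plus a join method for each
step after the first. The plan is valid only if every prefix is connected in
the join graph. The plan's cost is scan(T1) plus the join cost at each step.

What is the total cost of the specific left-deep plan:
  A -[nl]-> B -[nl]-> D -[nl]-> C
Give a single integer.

30320300

step 1: scan A: cost=300, card=300
step 2: join B via nl
    card(P join B) = 300*400/(30) = 4000
    cost = 300 + 300*400 = 120300
step 3: join D via nl
    card(P join D) = 4000*50/(2) = 100000
    cost = 120300 + 4000*50 = 320300
step 4: join C via nl
    card(P join C) = 100000*300/(20) = 1500000
    cost = 320300 + 100000*300 = 30320300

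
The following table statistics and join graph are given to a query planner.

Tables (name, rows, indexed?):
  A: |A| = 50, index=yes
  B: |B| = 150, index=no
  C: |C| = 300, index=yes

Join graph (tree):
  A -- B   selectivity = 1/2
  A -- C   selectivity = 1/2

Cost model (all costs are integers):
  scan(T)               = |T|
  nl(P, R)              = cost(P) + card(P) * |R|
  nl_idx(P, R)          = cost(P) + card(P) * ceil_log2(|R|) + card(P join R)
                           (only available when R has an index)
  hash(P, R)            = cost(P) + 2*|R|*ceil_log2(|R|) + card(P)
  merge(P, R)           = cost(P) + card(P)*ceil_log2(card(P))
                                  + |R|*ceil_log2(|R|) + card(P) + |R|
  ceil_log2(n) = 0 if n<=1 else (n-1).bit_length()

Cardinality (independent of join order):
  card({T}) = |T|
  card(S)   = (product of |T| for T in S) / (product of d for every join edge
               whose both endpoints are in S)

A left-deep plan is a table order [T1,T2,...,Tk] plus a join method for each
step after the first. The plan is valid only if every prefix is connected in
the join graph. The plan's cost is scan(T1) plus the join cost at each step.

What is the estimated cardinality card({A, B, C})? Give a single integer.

Tables in S: A(50), B(150), C(300)
Edges inside S: A-B(d=2), A-C(d=2)
numerator = 50 * 150 * 300 = 2250000
denominator = 2 * 2 = 4
card(S) = 2250000 / 4 = 562500

562500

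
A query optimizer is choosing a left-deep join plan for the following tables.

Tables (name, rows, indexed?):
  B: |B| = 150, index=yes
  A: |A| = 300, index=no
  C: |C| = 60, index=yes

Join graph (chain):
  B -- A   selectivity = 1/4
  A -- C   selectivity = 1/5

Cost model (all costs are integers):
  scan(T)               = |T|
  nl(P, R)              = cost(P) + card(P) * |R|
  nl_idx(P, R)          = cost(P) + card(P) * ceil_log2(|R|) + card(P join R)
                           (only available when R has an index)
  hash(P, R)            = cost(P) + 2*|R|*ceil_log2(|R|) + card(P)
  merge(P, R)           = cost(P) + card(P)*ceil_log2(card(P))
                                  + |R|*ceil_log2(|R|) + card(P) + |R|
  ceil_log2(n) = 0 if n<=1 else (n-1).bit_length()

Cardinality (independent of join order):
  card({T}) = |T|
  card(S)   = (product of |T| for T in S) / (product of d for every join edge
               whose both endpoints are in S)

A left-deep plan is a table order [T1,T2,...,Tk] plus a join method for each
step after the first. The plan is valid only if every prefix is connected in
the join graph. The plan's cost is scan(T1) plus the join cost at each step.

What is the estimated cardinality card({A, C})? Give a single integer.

3600

Tables in S: A(300), C(60)
Edges inside S: A-C(d=5)
numerator = 300 * 60 = 18000
denominator = 5 = 5
card(S) = 18000 / 5 = 3600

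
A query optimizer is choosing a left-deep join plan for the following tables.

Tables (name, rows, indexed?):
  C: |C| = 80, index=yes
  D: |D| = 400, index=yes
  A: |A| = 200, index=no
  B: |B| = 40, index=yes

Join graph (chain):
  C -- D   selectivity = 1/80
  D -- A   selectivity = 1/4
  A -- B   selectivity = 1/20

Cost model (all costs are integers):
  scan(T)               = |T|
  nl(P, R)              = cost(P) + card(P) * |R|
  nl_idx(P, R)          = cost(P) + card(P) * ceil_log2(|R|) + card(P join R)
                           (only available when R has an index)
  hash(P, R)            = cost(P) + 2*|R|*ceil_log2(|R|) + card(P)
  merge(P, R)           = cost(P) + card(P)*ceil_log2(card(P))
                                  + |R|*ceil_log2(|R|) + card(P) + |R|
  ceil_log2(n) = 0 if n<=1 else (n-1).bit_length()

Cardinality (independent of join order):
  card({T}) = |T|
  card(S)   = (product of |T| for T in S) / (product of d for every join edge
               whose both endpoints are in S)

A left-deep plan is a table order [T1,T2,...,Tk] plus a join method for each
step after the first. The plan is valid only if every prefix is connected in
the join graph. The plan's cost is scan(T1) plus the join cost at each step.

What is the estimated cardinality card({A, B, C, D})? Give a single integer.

Tables in S: A(200), B(40), C(80), D(400)
Edges inside S: C-D(d=80), D-A(d=4), A-B(d=20)
numerator = 200 * 40 * 80 * 400 = 256000000
denominator = 80 * 4 * 20 = 6400
card(S) = 256000000 / 6400 = 40000

40000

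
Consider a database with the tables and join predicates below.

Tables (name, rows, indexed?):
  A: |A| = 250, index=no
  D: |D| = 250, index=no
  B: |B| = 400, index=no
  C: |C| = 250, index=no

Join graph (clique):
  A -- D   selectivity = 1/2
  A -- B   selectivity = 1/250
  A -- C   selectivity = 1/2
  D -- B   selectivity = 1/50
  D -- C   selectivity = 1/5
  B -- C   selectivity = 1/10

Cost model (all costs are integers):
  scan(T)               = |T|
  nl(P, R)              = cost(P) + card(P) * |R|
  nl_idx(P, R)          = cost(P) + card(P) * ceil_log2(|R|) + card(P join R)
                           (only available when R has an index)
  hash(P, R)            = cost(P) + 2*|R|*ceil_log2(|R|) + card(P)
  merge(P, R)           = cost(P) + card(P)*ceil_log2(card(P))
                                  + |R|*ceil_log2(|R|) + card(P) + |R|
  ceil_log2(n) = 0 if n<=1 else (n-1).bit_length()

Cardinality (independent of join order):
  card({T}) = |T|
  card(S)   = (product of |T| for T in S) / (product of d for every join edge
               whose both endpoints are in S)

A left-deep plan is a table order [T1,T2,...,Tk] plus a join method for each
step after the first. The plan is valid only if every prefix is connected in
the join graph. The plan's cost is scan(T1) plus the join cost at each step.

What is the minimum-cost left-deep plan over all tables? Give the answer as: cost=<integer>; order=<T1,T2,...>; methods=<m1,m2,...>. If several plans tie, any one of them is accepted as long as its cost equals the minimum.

cost=14200; order=B,A,D,C; methods=hash,hash,hash

Selinger DP (subsets sized 1..n):
  {A}: scan cost=250, card=250
  {D}: scan cost=250, card=250
  {B}: scan cost=400, card=400
  {C}: scan cost=250, card=250
  {AD}: card=31250; try (D,hash)→4500, (A,hash)→4500, (D,merge)→4750, (A,merge)→4750, (D,nl)→62750, (A,nl)→62750; best=4500 via (D,hash)
  {AB}: card=400; try (A,hash)→4800, (B,merge)→6500, (A,merge)→6650, (B,hash)→7700, (B,nl)→100250, (A,nl)→100400; best=4800 via (A,hash)
  {AC}: card=31250; try (C,hash)→4500, (A,hash)→4500, (C,merge)→4750, (A,merge)→4750, (C,nl)→62750, (A,nl)→62750; best=4500 via (C,hash)
  {BD}: card=2000; try (D,hash)→4800, (B,merge)→6500, (D,merge)→6650, (B,hash)→7700, (B,nl)→100250, (D,nl)→100400; best=4800 via (D,hash)
  {CD}: card=12500; try (D,hash)→4500, (C,hash)→4500, (D,merge)→4750, (C,merge)→4750, (D,nl)→62750, (C,nl)→62750; best=4500 via (D,hash)
  {BC}: card=10000; try (C,hash)→4800, (B,merge)→6500, (C,merge)→6650, (B,hash)→7700, (B,nl)→100250, (C,nl)→100400; best=4800 via (C,hash)
  {ABD}: card=1000; try (D,hash)→9200, (A,hash)→10800, (D,merge)→11050, (A,merge)→31050, (B,hash)→42950, (D,nl)→104800 …(+3); best=9200 via (D,hash)
  {ACD}: card=781250; try (A,hash)→21000, (D,hash)→39750, (C,hash)→39750, (A,merge)→194250, (D,merge)→506750, (C,merge)→506750 …(+3); best=21000 via (A,hash)
  {ABC}: card=5000; try (C,hash)→9200, (C,merge)→11050, (A,hash)→18800, (B,hash)→42950, (C,nl)→104800, (A,merge)→157050 …(+3); best=9200 via (C,hash)
  {BCD}: card=10000; try (C,hash)→10800, (D,hash)→18800, (B,hash)→24200, (C,merge)→31050, (D,merge)→157050, (B,merge)→196000 …(+3); best=10800 via (C,hash)
  {ABCD}: card=2500; try (C,hash)→14200, (D,hash)→18200, (C,merge)→22450, (A,hash)→24800, (D,merge)→81450, (A,merge)→163050 …(+6); best=14200 via (C,hash)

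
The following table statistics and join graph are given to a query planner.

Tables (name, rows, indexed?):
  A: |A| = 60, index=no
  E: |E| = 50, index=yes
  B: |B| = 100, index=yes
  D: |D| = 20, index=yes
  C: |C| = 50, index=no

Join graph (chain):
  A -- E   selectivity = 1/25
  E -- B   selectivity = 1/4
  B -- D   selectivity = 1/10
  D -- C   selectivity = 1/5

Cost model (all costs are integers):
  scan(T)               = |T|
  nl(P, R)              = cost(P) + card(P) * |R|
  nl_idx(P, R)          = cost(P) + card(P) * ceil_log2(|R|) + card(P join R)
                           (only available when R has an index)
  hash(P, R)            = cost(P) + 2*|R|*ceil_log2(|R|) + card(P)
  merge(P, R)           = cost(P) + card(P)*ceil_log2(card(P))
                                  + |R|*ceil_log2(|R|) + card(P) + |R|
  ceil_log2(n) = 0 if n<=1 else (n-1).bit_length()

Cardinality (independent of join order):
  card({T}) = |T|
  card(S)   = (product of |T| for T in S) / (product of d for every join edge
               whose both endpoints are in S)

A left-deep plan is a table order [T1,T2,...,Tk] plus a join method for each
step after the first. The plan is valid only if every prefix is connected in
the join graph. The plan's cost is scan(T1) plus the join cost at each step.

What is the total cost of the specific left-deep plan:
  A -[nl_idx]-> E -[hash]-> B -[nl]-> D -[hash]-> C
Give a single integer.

step 1: scan A: cost=60, card=60
step 2: join E via nl_idx
    card(P join E) = 60*50/(25) = 120
    cost = 60 + 60*6 + 120 = 540
step 3: join B via hash
    card(P join B) = 120*100/(4) = 3000
    cost = 540 + 2*100*7 + 120 = 2060
step 4: join D via nl
    card(P join D) = 3000*20/(10) = 6000
    cost = 2060 + 3000*20 = 62060
step 5: join C via hash
    card(P join C) = 6000*50/(5) = 60000
    cost = 62060 + 2*50*6 + 6000 = 68660

68660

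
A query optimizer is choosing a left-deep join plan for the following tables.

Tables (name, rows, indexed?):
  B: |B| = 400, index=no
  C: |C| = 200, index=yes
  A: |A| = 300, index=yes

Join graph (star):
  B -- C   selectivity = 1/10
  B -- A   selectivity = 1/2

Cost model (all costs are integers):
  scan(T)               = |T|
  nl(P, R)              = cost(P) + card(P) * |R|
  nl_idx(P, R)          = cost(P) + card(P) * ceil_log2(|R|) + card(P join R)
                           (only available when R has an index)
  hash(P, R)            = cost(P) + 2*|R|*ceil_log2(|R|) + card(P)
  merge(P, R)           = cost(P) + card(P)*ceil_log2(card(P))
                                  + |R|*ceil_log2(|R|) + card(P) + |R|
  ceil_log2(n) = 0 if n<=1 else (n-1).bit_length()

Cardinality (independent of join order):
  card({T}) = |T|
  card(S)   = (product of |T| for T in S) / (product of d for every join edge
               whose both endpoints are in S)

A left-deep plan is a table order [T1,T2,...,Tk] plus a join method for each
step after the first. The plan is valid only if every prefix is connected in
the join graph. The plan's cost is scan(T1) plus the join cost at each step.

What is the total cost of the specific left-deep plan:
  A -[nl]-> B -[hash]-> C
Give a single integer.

step 1: scan A: cost=300, card=300
step 2: join B via nl
    card(P join B) = 300*400/(2) = 60000
    cost = 300 + 300*400 = 120300
step 3: join C via hash
    card(P join C) = 60000*200/(10) = 1200000
    cost = 120300 + 2*200*8 + 60000 = 183500

183500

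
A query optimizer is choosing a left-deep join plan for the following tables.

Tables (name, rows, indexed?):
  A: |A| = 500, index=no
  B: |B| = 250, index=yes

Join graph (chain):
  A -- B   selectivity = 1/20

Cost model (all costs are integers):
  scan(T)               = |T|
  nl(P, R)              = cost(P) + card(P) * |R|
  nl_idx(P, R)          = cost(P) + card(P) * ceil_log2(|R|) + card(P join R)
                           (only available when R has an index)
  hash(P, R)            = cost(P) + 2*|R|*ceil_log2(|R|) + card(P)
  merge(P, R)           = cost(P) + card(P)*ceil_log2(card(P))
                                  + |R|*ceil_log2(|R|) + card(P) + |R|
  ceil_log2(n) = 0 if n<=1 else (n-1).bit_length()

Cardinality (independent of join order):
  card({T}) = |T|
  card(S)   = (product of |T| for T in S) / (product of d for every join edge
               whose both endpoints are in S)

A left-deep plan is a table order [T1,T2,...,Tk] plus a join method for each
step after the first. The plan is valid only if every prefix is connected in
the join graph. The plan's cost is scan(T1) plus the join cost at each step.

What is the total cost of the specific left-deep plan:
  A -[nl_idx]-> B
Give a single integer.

step 1: scan A: cost=500, card=500
step 2: join B via nl_idx
    card(P join B) = 500*250/(20) = 6250
    cost = 500 + 500*8 + 6250 = 10750

10750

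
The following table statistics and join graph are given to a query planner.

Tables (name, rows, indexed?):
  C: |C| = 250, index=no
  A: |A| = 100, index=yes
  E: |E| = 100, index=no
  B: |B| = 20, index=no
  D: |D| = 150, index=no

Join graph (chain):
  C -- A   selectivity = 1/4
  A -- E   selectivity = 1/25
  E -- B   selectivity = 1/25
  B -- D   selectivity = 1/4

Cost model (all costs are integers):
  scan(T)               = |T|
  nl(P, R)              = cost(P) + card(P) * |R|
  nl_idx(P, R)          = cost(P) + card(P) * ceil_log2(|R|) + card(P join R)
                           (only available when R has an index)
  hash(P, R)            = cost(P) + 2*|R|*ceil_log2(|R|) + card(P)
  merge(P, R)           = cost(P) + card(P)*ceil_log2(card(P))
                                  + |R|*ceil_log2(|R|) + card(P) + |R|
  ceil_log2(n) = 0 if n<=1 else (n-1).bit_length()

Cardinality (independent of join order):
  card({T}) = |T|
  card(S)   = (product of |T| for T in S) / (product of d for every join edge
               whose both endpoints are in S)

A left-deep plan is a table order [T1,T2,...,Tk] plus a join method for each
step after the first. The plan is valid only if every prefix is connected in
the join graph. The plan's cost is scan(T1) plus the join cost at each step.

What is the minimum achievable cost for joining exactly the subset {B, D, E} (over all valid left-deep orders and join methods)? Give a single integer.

2390

Selinger DP over subsets of {B,D,E}:
  {E}: scan cost=100, card=100
  {B}: scan cost=20, card=20
  {D}: scan cost=150, card=150
  {BE}: card=80; try (B,hash)→400, (E,merge)→940, (B,merge)→1020, (E,hash)→1440, (E,nl)→2020, (B,nl)→2100; best=400 via (B,hash)
  {BD}: card=750; try (B,hash)→500, (D,merge)→1490, (B,merge)→1620, (D,hash)→2440, (D,nl)→3020, (B,nl)→3150; best=500 via (B,hash)
  {BDE}: card=3000; try (D,merge)→2390, (E,hash)→2650, (D,hash)→2880, (E,merge)→9550, (D,nl)→12400, (E,nl)→75500; best=2390 via (D,merge)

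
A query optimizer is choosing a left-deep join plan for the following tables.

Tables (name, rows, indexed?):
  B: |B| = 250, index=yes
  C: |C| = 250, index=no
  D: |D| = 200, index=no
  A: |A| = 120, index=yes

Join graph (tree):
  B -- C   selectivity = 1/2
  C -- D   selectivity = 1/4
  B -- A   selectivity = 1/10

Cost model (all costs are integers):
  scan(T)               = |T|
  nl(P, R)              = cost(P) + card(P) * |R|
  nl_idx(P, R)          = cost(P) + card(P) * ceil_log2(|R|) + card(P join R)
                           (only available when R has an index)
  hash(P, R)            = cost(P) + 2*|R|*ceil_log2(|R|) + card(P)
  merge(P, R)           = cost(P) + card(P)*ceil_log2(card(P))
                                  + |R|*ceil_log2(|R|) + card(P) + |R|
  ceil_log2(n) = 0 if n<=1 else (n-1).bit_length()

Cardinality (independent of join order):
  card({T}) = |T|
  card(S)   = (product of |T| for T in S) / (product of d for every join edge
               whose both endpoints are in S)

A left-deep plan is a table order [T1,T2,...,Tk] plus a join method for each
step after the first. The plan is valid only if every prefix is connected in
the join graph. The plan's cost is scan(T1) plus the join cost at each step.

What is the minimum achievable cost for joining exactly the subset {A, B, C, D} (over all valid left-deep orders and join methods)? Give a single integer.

Selinger DP over subsets of {A,B,C,D}:
  {B}: scan cost=250, card=250
  {C}: scan cost=250, card=250
  {D}: scan cost=200, card=200
  {A}: scan cost=120, card=120
  {BC}: card=31250; try (C,hash)→4500, (B,hash)→4500, (C,merge)→4750, (B,merge)→4750, (B,nl_idx)→33500, (C,nl)→62750 …(+1); best=4500 via (C,hash)
  {AB}: card=3000; try (A,hash)→2180, (B,merge)→3330, (A,merge)→3460, (B,nl_idx)→4080, (B,hash)→4240, (A,nl_idx)→5000 …(+2); best=2180 via (A,hash)
  {CD}: card=12500; try (D,hash)→3700, (C,merge)→4250, (D,merge)→4300, (C,hash)→4400, (C,nl)→50200, (D,nl)→50250; best=3700 via (D,hash)
  {BCD}: card=1562500; try (B,hash)→20200, (D,hash)→38950, (B,merge)→193450, (D,merge)→506300, (B,nl_idx)→1666200, (B,nl)→3128700 …(+1); best=20200 via (B,hash)
  {ABC}: card=375000; try (C,hash)→9180, (A,hash)→37430, (C,merge)→43430, (A,merge)→505460, (A,nl_idx)→598250, (C,nl)→752180 …(+1); best=9180 via (C,hash)
  {ABCD}: card=18750000; try (D,hash)→387380, (A,hash)→1584380, (D,merge)→7510980, (A,nl_idx)→29707700, (A,merge)→34396160, (D,nl)→75009180 …(+1); best=387380 via (D,hash)

387380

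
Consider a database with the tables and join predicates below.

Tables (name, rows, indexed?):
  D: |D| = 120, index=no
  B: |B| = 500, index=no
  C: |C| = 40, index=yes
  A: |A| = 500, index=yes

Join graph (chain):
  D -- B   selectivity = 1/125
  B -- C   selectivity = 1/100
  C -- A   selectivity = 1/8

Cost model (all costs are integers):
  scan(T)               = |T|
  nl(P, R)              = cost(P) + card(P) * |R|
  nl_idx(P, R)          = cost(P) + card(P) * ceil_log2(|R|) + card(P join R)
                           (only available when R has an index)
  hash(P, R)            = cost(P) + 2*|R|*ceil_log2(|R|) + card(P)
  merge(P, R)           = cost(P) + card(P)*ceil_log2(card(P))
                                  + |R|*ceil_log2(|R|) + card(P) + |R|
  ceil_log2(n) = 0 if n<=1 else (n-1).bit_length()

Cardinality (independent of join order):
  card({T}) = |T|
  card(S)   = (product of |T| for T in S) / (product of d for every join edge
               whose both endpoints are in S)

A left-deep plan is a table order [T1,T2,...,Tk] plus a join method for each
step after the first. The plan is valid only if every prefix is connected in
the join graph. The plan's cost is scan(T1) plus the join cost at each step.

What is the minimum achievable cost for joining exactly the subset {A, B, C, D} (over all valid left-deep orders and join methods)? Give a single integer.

10088

Selinger DP over subsets of {A,B,C,D}:
  {D}: scan cost=120, card=120
  {B}: scan cost=500, card=500
  {C}: scan cost=40, card=40
  {A}: scan cost=500, card=500
  {BD}: card=480; try (D,hash)→2680, (B,merge)→6080, (D,merge)→6460, (B,hash)→9240, (B,nl)→60120, (D,nl)→60500; best=2680 via (D,hash)
  {BC}: card=200; try (C,hash)→1480, (C,nl_idx)→3700, (B,merge)→5320, (C,merge)→5780, (B,hash)→9080, (B,nl)→20040 …(+1); best=1480 via (C,hash)
  {AC}: card=2500; try (C,hash)→1480, (A,nl_idx)→2900, (A,merge)→5320, (C,merge)→5780, (C,nl_idx)→6000, (A,hash)→9080 …(+2); best=1480 via (C,hash)
  {BCD}: card=192; try (D,hash)→3360, (C,hash)→3640, (D,merge)→4240, (C,nl_idx)→5752, (C,merge)→7760, (C,nl)→21880 …(+1); best=3360 via (D,hash)
  {ABC}: card=12500; try (A,merge)→8280, (A,hash)→10680, (B,hash)→12980, (A,nl_idx)→15780, (B,merge)→38980, (A,nl)→101480 …(+1); best=8280 via (A,merge)
  {ABCD}: card=12000; try (A,merge)→10088, (A,hash)→12552, (A,nl_idx)→17088, (D,hash)→22460, (A,nl)→99360, (D,merge)→196740 …(+1); best=10088 via (A,merge)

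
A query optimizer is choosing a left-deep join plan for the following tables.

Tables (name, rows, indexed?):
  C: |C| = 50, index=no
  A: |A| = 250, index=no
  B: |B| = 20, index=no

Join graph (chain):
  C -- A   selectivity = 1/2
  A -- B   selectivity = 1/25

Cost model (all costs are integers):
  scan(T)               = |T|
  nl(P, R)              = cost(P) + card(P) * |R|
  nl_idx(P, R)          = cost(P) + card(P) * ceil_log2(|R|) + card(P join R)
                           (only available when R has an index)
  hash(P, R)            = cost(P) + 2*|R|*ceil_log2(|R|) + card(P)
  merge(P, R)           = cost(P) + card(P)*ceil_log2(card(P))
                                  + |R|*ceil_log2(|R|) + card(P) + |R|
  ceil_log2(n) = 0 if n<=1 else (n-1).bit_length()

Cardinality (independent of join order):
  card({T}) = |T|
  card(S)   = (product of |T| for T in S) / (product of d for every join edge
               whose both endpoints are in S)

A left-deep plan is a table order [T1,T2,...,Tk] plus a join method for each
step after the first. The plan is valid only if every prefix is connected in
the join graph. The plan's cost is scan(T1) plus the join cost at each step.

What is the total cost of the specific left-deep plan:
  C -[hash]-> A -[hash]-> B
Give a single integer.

10550

step 1: scan C: cost=50, card=50
step 2: join A via hash
    card(P join A) = 50*250/(2) = 6250
    cost = 50 + 2*250*8 + 50 = 4100
step 3: join B via hash
    card(P join B) = 6250*20/(25) = 5000
    cost = 4100 + 2*20*5 + 6250 = 10550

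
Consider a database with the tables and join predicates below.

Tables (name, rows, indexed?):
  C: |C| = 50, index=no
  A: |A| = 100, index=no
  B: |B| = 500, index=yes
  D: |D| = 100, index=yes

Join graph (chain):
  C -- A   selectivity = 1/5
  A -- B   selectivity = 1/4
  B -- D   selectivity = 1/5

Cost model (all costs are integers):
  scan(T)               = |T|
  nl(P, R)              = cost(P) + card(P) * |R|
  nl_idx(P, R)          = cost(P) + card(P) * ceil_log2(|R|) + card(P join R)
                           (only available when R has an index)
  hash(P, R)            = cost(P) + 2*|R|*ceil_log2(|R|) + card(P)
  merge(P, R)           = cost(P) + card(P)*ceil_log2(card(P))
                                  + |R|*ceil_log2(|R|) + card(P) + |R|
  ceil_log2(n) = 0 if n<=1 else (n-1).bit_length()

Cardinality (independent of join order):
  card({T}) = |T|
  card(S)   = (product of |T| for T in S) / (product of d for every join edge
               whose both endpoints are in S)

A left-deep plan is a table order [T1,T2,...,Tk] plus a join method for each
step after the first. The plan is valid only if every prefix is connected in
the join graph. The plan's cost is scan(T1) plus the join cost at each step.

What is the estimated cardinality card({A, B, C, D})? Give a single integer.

Tables in S: A(100), B(500), C(50), D(100)
Edges inside S: C-A(d=5), A-B(d=4), B-D(d=5)
numerator = 100 * 500 * 50 * 100 = 250000000
denominator = 5 * 4 * 5 = 100
card(S) = 250000000 / 100 = 2500000

2500000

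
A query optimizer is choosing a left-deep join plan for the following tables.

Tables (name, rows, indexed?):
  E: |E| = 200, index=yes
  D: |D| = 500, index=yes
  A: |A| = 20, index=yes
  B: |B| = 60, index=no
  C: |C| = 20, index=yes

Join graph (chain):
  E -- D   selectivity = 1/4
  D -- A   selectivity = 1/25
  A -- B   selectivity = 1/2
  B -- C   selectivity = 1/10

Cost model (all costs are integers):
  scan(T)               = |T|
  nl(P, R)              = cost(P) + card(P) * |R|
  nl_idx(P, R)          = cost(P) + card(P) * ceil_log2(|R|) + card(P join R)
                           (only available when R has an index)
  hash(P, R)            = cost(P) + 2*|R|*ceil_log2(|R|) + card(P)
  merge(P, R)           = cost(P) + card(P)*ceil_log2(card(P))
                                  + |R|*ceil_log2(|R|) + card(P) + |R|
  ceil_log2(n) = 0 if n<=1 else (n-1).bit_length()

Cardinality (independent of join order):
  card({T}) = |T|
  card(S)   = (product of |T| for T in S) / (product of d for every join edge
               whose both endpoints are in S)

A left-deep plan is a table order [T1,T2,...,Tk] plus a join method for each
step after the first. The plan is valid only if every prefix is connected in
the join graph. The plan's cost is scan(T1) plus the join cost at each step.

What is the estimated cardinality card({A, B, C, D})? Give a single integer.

24000

Tables in S: A(20), B(60), C(20), D(500)
Edges inside S: D-A(d=25), A-B(d=2), B-C(d=10)
numerator = 20 * 60 * 20 * 500 = 12000000
denominator = 25 * 2 * 10 = 500
card(S) = 12000000 / 500 = 24000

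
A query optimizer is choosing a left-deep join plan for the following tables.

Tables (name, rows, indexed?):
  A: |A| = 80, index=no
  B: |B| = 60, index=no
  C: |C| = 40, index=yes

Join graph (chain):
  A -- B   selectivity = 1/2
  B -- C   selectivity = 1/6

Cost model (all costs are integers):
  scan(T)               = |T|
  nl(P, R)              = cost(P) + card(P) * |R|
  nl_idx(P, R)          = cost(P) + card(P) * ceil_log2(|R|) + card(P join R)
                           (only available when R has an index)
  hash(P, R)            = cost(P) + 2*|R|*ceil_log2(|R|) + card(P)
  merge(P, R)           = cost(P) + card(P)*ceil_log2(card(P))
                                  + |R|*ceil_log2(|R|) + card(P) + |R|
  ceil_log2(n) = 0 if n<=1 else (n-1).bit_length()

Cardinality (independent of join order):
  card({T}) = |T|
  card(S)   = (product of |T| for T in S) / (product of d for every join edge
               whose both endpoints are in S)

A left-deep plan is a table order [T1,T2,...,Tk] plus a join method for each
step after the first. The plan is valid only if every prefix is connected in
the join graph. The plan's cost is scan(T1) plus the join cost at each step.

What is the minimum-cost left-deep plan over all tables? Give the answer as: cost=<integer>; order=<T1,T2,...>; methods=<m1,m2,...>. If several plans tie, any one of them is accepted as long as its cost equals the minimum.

cost=2120; order=B,C,A; methods=hash,hash

Selinger DP (subsets sized 1..n):
  {A}: scan cost=80, card=80
  {B}: scan cost=60, card=60
  {C}: scan cost=40, card=40
  {AB}: card=2400; try (B,hash)→880, (A,merge)→1120, (B,merge)→1140, (A,hash)→1240, (A,nl)→4860, (B,nl)→4880; best=880 via (B,hash)
  {BC}: card=400; try (C,hash)→600, (B,merge)→740, (C,merge)→760, (B,hash)→800, (C,nl_idx)→820, (B,nl)→2440 …(+1); best=600 via (C,hash)
  {ABC}: card=16000; try (A,hash)→2120, (C,hash)→3760, (A,merge)→5240, (C,nl_idx)→31280, (C,merge)→32360, (A,nl)→32600 …(+1); best=2120 via (A,hash)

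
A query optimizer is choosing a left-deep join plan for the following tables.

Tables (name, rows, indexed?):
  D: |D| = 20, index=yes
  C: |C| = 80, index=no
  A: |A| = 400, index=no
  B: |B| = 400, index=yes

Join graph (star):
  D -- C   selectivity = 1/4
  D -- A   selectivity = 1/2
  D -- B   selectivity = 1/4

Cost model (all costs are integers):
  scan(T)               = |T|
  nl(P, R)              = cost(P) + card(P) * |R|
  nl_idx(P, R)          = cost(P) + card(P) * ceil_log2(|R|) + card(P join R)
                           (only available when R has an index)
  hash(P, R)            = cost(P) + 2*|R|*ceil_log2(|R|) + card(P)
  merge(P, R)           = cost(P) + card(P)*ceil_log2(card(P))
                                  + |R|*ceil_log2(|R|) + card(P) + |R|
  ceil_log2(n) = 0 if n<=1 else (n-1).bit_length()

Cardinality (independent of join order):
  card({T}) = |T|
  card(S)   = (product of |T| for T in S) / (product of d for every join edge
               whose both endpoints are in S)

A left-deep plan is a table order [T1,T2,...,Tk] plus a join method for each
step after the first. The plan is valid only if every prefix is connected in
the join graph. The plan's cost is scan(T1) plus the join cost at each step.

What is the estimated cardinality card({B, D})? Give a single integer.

2000

Tables in S: B(400), D(20)
Edges inside S: D-B(d=4)
numerator = 400 * 20 = 8000
denominator = 4 = 4
card(S) = 8000 / 4 = 2000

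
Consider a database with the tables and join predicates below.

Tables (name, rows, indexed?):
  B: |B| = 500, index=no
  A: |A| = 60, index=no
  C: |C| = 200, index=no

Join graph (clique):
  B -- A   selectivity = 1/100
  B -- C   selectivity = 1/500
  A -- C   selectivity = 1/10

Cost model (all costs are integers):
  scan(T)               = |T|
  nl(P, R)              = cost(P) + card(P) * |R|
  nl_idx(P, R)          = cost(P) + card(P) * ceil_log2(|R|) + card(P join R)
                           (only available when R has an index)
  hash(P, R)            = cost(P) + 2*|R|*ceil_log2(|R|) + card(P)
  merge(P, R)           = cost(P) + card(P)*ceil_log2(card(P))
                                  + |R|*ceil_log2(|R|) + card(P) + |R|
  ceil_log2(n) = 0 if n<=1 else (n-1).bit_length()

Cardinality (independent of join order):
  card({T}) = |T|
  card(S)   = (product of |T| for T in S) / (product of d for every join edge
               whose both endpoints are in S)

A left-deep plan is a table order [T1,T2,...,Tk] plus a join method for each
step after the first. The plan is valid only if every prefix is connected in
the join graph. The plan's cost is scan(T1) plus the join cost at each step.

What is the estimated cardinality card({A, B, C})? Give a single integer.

Tables in S: A(60), B(500), C(200)
Edges inside S: B-A(d=100), B-C(d=500), A-C(d=10)
numerator = 60 * 500 * 200 = 6000000
denominator = 100 * 500 * 10 = 500000
card(S) = 6000000 / 500000 = 12

12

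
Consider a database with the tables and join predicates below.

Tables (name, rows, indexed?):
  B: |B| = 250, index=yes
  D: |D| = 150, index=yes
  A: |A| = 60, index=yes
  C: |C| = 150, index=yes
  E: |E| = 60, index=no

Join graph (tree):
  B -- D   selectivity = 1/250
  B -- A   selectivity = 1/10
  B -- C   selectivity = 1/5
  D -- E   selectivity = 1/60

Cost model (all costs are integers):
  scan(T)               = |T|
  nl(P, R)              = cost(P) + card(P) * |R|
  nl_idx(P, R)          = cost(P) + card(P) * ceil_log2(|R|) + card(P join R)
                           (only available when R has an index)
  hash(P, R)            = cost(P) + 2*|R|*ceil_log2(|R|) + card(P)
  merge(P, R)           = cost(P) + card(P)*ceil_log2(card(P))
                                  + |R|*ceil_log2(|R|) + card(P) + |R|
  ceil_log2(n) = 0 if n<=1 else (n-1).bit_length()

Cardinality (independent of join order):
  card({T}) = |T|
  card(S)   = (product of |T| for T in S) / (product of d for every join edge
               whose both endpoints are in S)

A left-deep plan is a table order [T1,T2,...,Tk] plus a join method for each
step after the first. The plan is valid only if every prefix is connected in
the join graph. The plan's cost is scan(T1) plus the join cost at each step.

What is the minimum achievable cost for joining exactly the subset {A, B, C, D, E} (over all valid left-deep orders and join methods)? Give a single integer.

Selinger DP over subsets of {A,B,C,D,E}:
  {B}: scan cost=250, card=250
  {D}: scan cost=150, card=150
  {A}: scan cost=60, card=60
  {C}: scan cost=150, card=150
  {E}: scan cost=60, card=60
  {BD}: card=150; try (B,nl_idx)→1500, (D,nl_idx)→2400, (D,hash)→2900, (B,merge)→3750, (D,merge)→3850, (B,hash)→4300 …(+2); best=1500 via (B,nl_idx)
  {AB}: card=1500; try (A,hash)→1220, (B,nl_idx)→2040, (B,merge)→2730, (A,merge)→2920, (A,nl_idx)→3250, (B,hash)→4120 …(+2); best=1220 via (A,hash)
  {BC}: card=7500; try (C,hash)→2900, (B,merge)→3750, (C,merge)→3850, (B,hash)→4300, (B,nl_idx)→8850, (C,nl_idx)→9750 …(+2); best=2900 via (C,hash)
  {DE}: card=150; try (D,nl_idx)→690, (E,hash)→1020, (D,merge)→1830, (E,merge)→1920, (D,hash)→2520, (D,nl)→9060 …(+1); best=690 via (D,nl_idx)
  {ABD}: card=900; try (A,hash)→2370, (A,merge)→3270, (A,nl_idx)→3300, (D,hash)→5120, (A,nl)→10500, (D,nl_idx)→14120 …(+2); best=2370 via (A,hash)
  {BCD}: card=4500; try (C,hash)→4050, (C,merge)→4200, (C,nl_idx)→7200, (D,hash)→12800, (C,nl)→24000, (D,nl_idx)→67400 …(+2); best=4050 via (C,hash)
  {BDE}: card=150; try (B,nl_idx)→2040, (E,hash)→2370, (E,merge)→3270, (B,merge)→4290, (B,hash)→4840, (E,nl)→10500 …(+1); best=2040 via (B,nl_idx)
  {ABC}: card=45000; try (C,hash)→5120, (A,hash)→11120, (C,merge)→20570, (C,nl_idx)→58220, (A,nl_idx)→92900, (A,merge)→108320 …(+2); best=5120 via (C,hash)
  {ABCD}: card=27000; try (C,hash)→5670, (A,hash)→9270, (C,merge)→13620, (C,nl_idx)→36570, (D,hash)→52520, (A,nl_idx)→58050 …(+6); best=5670 via (C,hash)
  {ABDE}: card=900; try (A,hash)→2910, (A,merge)→3810, (A,nl_idx)→3840, (E,hash)→3990, (A,nl)→11040, (E,merge)→12690 …(+1); best=2910 via (A,hash)
  {BCDE}: card=4500; try (C,hash)→4590, (C,merge)→4740, (C,nl_idx)→7740, (E,hash)→9270, (C,nl)→24540, (E,merge)→67470 …(+1); best=4590 via (C,hash)
  {ABCDE}: card=27000; try (C,hash)→6210, (A,hash)→9810, (C,merge)→14160, (E,hash)→33390, (C,nl_idx)→37110, (A,nl_idx)→58590 …(+5); best=6210 via (C,hash)

6210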